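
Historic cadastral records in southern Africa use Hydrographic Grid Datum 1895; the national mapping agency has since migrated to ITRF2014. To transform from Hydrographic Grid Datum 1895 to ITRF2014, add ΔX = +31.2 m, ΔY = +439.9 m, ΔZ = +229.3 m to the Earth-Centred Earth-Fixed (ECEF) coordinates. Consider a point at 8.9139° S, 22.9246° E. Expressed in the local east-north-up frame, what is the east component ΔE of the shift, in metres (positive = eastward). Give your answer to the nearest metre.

ΔE = 393 m

The local east axis at (φ, λ) is (−sin λ, cos λ, 0), so ΔE = −sin(22.9246°)·31.2 + cos(22.9246°)·439.9 = 393.00 m.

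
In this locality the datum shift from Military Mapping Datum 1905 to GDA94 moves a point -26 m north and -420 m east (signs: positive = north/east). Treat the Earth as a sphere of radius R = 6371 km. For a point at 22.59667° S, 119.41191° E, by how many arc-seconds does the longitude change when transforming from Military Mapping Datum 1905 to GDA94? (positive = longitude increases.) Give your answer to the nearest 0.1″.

Δλ = -14.7″

At latitude -22.59667°, cos φ = 0.923233.
One radian of longitude at latitude φ spans R cos φ, so Δλ = ΔE / (R cos φ) = -420.0 / (6371000 × 0.923233) = -7.1405e-05 rad = -14.728″.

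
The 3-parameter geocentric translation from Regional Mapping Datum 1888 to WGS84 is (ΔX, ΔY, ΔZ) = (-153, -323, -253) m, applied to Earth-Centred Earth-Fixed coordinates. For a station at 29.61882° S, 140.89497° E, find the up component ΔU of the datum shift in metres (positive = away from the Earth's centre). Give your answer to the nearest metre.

ΔU = 51 m

The local up (radial) axis is (cos φ cos λ, cos φ sin λ, sin φ), giving ΔU = 103.213 − 177.109 + 125.040 = 51.14 m.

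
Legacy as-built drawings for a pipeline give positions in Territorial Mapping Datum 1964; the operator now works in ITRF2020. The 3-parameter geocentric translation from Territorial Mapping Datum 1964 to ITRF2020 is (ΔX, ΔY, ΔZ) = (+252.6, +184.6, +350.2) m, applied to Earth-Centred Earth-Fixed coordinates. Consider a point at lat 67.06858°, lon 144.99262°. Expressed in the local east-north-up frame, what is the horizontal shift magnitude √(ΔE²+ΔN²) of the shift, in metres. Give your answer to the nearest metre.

At φ = 67.06858°, λ = 144.99262°: sin φ = 0.920972, cos φ = 0.389629, sin λ = 0.573682, cos λ = -0.819078.
ΔE = −sin λ·ΔX + cos λ·ΔY = −(0.573682)·(252.6) + (-0.819078)·(184.6) = -296.11 m.
ΔN = −sin φ cos λ·ΔX − sin φ sin λ·ΔY + cos φ·ΔZ = −(0.920972)(-0.819078)(252.6) − (0.920972)(0.573682)(184.6) + (0.389629)(350.2) = 229.46 m.
Horizontal magnitude = √(ΔE² + ΔN²) = √((-296.11)² + 229.46²) = 374.62 m.

375 m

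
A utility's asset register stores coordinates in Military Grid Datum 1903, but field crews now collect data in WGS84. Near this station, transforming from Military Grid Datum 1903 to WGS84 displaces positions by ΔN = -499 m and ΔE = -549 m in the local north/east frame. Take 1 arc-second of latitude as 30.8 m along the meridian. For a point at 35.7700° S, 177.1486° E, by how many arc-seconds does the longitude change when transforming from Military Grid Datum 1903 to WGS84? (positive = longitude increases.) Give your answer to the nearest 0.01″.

At latitude -35.7700°, cos φ = 0.811370.
1″ of longitude at this latitude = 30.80 × cos φ = 24.9902 m, so Δλ = -549.0 / 24.9902 = -21.969″.

Δλ = -21.97″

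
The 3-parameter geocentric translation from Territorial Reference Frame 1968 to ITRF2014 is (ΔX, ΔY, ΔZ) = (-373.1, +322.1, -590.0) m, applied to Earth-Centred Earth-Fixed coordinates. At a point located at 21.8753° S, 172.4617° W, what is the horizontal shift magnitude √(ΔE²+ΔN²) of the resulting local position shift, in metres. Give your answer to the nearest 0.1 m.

At φ = -21.8753°, λ = -172.4617°: sin φ = -0.372588, cos φ = 0.927997, sin λ = -0.131189, cos λ = -0.991357.
ΔE = −sin λ·ΔX + cos λ·ΔY = −(-0.131189)·(-373.1) + (-0.991357)·(322.1) = -368.26 m.
ΔN = −sin φ cos λ·ΔX − sin φ sin λ·ΔY + cos φ·ΔZ = −(-0.372588)(-0.991357)(-373.1) − (-0.372588)(-0.131189)(322.1) + (0.927997)(-590.0) = -425.45 m.
Horizontal magnitude = √(ΔE² + ΔN²) = √((-368.26)² + (-425.45)²) = 562.70 m.

562.7 m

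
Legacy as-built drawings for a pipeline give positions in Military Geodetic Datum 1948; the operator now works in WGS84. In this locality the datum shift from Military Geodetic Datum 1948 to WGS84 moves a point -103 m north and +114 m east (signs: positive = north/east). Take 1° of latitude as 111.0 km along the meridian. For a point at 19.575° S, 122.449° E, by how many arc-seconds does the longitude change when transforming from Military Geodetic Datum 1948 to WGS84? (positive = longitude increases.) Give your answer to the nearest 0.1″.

At latitude -19.575°, cos φ = 0.942204.
1° of longitude at this latitude = 111.0 × cos φ = 104.58 km, so Δλ = 114.0 / 104584.6 = 0.0010900° = 3.924″.

Δλ = 3.9″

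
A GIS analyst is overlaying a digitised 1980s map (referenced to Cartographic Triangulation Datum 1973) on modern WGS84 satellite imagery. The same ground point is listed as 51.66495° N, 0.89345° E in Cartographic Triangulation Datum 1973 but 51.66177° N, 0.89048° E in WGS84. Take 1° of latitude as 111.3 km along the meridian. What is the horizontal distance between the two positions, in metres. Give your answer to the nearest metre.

Δφ = 51.66177° − 51.66495° = -0.00318°; Δλ = 0.89048° − 0.89345° = -0.00297°.
ΔN = Δφ × 111300 = -353.9 m; ΔE = Δλ × 111300 × cos(51.66495°) = -0.00297 × 111300 × 0.620259 = -205.0 m.
Distance = √(ΔE² + ΔN²) = √((-205.0)² + (-353.9)²) = 409.0 m.

409 m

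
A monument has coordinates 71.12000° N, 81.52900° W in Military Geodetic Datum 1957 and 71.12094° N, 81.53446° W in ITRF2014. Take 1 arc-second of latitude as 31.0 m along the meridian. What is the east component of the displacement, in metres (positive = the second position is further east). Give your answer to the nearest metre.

Δφ = 71.12094° − 71.12000° = +0.00094°; Δλ = -81.53446° − -81.52900° = -0.00546°.
1° of latitude = 3600 × 31.00 = 111600 m.
ΔN = Δφ × 111600 = 104.9 m; ΔE = Δλ × 111600 × cos(71.12000°) = -0.00546 × 111600 × 0.323587 = -197.2 m.

ΔE = -197 m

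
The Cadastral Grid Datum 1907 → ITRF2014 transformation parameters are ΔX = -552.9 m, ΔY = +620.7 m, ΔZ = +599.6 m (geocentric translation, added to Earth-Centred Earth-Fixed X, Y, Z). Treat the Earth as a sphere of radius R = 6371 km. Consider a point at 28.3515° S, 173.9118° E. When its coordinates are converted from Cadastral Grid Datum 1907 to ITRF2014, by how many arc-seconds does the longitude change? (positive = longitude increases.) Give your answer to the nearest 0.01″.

Δλ = -20.55″

sin φ = -0.474879, cos φ = 0.880051, sin λ = 0.106059, cos λ = -0.994360.
East component: ΔE = −sin λ·ΔX + cos λ·ΔY = −(0.106059)(-552.9) + (-0.994360)(620.7) = -558.56 m.
1° of latitude spans πR/180 = 111195 m; at latitude φ, 1° of longitude spans that × cos φ = 97857.2 m, so Δλ = -558.56 / 97857.2 × 3600 = -20.548″.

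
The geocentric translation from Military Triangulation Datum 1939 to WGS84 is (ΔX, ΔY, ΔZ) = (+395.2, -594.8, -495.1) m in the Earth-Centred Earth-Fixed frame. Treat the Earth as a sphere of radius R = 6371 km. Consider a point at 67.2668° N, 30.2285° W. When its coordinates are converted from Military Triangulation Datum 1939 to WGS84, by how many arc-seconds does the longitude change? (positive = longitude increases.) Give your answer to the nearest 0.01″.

sin φ = 0.922314, cos φ = 0.386441, sin λ = -0.503450, cos λ = 0.864024.
East component: ΔE = −sin λ·ΔX + cos λ·ΔY = −(-0.503450)(395.2) + (0.864024)(-594.8) = -314.96 m.
1° of latitude spans πR/180 = 111195 m; at latitude φ, 1° of longitude spans that × cos φ = 42970.2 m, so Δλ = -314.96 / 42970.2 × 3600 = -26.387″.

Δλ = -26.39″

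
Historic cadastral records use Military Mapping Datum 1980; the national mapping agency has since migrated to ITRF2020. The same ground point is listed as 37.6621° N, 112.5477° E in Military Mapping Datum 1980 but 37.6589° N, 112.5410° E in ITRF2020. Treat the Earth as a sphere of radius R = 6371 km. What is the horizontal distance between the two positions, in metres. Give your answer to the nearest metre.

689 m

Δφ = 37.6589° − 37.6621° = -0.0032°; Δλ = 112.5410° − 112.5477° = -0.0067°.
1° along a meridian = πR/180 = 111195 m.
ΔN = Δφ × 111195 = -355.8 m; ΔE = Δλ × 111195 × cos(37.6621°) = -0.0067 × 111195 × 0.791628 = -589.8 m.
Distance = √(ΔE² + ΔN²) = √((-589.8)² + (-355.8)²) = 688.8 m.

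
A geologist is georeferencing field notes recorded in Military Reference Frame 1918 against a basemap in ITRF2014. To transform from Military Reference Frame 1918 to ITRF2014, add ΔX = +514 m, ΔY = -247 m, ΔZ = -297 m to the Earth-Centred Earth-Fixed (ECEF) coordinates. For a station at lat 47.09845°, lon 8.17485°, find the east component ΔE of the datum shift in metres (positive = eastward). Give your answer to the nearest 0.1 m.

The local east axis at (φ, λ) is (−sin λ, cos λ, 0), so ΔE = −sin(8.17485°)·514 + cos(8.17485°)·(-247) = -317.58 m.

ΔE = -317.6 m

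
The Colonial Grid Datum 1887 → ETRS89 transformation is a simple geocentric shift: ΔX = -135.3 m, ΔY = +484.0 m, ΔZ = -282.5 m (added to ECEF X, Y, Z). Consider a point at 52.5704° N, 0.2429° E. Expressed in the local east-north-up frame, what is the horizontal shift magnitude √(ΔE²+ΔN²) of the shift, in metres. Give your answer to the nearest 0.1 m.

At φ = 52.5704°, λ = 0.2429°: sin φ = 0.794101, cos φ = 0.607786, sin λ = 0.004239, cos λ = 0.999991.
ΔE = −sin λ·ΔX + cos λ·ΔY = −(0.004239)·(-135.3) + (0.999991)·(484.0) = 484.57 m.
ΔN = −sin φ cos λ·ΔX − sin φ sin λ·ΔY + cos φ·ΔZ = −(0.794101)(0.999991)(-135.3) − (0.794101)(0.004239)(484.0) + (0.607786)(-282.5) = -65.89 m.
Horizontal magnitude = √(ΔE² + ΔN²) = √(484.57² + (-65.89)²) = 489.03 m.

489.0 m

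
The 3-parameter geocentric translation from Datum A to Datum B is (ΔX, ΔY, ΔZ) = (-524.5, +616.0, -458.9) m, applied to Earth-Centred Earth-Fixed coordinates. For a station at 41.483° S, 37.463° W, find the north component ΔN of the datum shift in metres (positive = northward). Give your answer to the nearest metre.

ΔN = -868 m

The local north axis is (−sin φ cos λ, −sin φ sin λ, cos φ), giving ΔN = -275.769 − 248.188 − 343.786 = -867.74 m.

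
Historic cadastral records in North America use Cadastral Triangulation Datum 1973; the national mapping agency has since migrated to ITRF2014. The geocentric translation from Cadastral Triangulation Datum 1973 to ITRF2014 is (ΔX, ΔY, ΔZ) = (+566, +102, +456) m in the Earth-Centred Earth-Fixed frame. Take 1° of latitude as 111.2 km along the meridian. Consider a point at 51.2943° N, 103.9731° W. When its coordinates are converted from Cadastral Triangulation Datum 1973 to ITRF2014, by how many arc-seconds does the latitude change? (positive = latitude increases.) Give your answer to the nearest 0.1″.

sin φ = 0.780368, cos φ = 0.625320, sin λ = -0.970409, cos λ = -0.241466.
North component: ΔN = −sin φ cos λ·ΔX − sin φ sin λ·ΔY + cos φ·ΔZ = −(0.780368)(-0.241466)(566) − (0.780368)(-0.970409)(102) + (0.625320)(456) = 469.04 m.
1° of latitude spans 111200 m, so Δφ = 469.04 / 111200 × 3600 = 15.185″.

Δφ = 15.2″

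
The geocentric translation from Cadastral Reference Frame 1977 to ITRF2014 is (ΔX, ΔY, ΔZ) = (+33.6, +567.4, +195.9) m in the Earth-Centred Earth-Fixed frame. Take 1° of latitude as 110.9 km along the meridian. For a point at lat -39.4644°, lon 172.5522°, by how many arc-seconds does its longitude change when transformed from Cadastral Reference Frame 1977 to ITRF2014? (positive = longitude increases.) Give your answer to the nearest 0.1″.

sin φ = -0.635599, cos φ = 0.772020, sin λ = 0.129623, cos λ = -0.991563.
East component: ΔE = −sin λ·ΔX + cos λ·ΔY = −(0.129623)(33.6) + (-0.991563)(567.4) = -566.97 m.
1° of latitude spans 110900 m; at latitude φ, 1° of longitude spans that × cos φ = 85617.0 m, so Δλ = -566.97 / 85617.0 × 3600 = -23.840″.

Δλ = -23.8″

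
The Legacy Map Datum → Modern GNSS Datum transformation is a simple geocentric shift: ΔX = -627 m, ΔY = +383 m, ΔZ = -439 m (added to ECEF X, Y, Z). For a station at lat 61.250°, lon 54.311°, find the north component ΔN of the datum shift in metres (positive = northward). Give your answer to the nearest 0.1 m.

ΔN = -163.2 m

The local north axis is (−sin φ cos λ, −sin φ sin λ, cos φ), giving ΔN = 320.691 − 272.724 − 211.154 = -163.19 m.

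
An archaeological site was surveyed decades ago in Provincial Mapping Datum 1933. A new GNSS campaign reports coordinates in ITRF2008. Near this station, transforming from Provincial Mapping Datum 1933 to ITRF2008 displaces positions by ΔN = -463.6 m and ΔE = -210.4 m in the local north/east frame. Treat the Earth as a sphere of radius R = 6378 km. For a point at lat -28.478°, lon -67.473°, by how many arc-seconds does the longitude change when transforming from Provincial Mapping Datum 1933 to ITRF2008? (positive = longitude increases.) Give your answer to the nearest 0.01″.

Δλ = -7.74″

At latitude -28.478°, cos φ = 0.879000.
One radian of longitude at latitude φ spans R cos φ, so Δλ = ΔE / (R cos φ) = -210.4 / (6378000 × 0.879000) = -3.7529e-05 rad = -7.741″.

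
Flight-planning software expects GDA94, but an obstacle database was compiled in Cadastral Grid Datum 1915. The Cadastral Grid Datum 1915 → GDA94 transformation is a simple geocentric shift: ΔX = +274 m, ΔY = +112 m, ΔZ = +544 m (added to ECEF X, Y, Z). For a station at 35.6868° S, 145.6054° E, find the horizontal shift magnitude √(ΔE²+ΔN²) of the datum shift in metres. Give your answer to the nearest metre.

The local east axis at (φ, λ) is (−sin λ, cos λ, 0), so ΔE = −sin(145.6054°)·274 + cos(145.6054°)·112 = -247.20 m.
The local north axis is (−sin φ cos λ, −sin φ sin λ, cos φ), giving ΔN = -131.894 + 36.907 + 441.847 = 346.86 m.
Horizontal magnitude = √(ΔE² + ΔN²) = √((-247.20)² + 346.86²) = 425.93 m.

426 m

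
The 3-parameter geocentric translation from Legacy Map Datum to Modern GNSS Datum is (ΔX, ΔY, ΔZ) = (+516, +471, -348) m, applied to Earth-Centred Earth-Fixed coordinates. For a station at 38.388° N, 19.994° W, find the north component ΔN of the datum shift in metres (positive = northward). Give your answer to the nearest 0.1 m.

ΔN = -473.9 m

At φ = 38.388°, λ = -19.994°: sin φ = 0.620984, cos φ = 0.783824, sin λ = -0.341922, cos λ = 0.939728.
ΔN = −sin φ cos λ·ΔX − sin φ sin λ·ΔY + cos φ·ΔZ = −(0.620984)(0.939728)(516) − (0.620984)(-0.341922)(471) + (0.783824)(-348) = -473.88 m.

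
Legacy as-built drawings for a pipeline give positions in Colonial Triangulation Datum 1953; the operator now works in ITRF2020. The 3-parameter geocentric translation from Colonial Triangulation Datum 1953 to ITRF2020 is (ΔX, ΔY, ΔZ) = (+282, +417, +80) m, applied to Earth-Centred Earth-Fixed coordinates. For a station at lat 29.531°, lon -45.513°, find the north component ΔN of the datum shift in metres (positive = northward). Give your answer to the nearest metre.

The local north axis is (−sin φ cos λ, −sin φ sin λ, cos φ), giving ΔN = -97.401 + 146.632 + 69.607 = 118.84 m.

ΔN = 119 m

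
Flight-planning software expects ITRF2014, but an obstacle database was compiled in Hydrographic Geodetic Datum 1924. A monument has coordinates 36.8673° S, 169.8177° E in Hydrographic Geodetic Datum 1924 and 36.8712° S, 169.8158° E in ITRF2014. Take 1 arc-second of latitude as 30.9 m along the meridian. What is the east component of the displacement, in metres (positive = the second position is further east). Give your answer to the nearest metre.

Δφ = -36.8712° − -36.8673° = -0.0039°; Δλ = 169.8158° − 169.8177° = -0.0019°.
1° of latitude = 3600 × 30.90 = 111240 m.
ΔN = Δφ × 111240 = -433.8 m; ΔE = Δλ × 111240 × cos(-36.8673°) = -0.0019 × 111240 × 0.800027 = -169.1 m.

ΔE = -169 m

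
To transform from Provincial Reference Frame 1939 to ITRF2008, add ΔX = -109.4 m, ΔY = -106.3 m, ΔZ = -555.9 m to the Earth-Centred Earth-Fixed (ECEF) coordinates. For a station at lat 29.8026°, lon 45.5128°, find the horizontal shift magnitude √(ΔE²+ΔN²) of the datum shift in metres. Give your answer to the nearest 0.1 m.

406.6 m

At φ = 29.8026°, λ = 45.5128°: sin φ = 0.497013, cos φ = 0.867743, sin λ = 0.713407, cos λ = 0.700750.
ΔE = −sin λ·ΔX + cos λ·ΔY = −(0.713407)·(-109.4) + (0.700750)·(-106.3) = 3.56 m.
ΔN = −sin φ cos λ·ΔX − sin φ sin λ·ΔY + cos φ·ΔZ = −(0.497013)(0.700750)(-109.4) − (0.497013)(0.713407)(-106.3) + (0.867743)(-555.9) = -406.59 m.
Horizontal magnitude = √(ΔE² + ΔN²) = √(3.56² + (-406.59)²) = 406.60 m.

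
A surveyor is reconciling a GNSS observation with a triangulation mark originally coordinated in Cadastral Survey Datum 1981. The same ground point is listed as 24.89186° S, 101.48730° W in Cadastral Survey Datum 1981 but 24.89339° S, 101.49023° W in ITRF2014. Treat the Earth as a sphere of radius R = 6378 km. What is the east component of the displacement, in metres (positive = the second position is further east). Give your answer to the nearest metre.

Δφ = -24.89339° − -24.89186° = -0.00153°; Δλ = -101.49023° − -101.48730° = -0.00293°.
1° along a meridian = πR/180 = 111317 m.
ΔN = Δφ × 111317 = -170.3 m; ΔE = Δλ × 111317 × cos(-24.89186°) = -0.00293 × 111317 × 0.907104 = -295.9 m.

ΔE = -296 m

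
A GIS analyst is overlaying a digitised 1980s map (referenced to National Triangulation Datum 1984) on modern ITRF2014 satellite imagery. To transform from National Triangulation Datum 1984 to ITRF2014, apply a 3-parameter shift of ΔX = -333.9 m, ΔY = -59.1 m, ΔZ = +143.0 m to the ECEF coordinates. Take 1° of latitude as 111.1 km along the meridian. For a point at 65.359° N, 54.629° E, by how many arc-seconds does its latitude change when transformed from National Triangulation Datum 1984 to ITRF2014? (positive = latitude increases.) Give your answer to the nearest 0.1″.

sin φ = 0.908938, cos φ = 0.416931, sin λ = 0.815421, cos λ = 0.578869.
North component: ΔN = −sin φ cos λ·ΔX − sin φ sin λ·ΔY + cos φ·ΔZ = −(0.908938)(0.578869)(-333.9) − (0.908938)(0.815421)(-59.1) + (0.416931)(143.0) = 279.11 m.
1° of latitude spans 111100 m, so Δφ = 279.11 / 111100 × 3600 = 9.044″.

Δφ = 9.0″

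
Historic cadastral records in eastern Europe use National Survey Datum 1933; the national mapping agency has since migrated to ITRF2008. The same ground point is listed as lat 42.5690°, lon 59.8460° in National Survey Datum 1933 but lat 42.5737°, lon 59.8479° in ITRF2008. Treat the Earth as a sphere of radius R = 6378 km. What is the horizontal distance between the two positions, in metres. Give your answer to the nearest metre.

546 m

Δφ = 42.5737° − 42.5690° = +0.0047°; Δλ = 59.8479° − 59.8460° = +0.0019°.
1° along a meridian = πR/180 = 111317 m.
ΔN = Δφ × 111317 = 523.2 m; ΔE = Δλ × 111317 × cos(42.5690°) = +0.0019 × 111317 × 0.736463 = 155.8 m.
Distance = √(ΔE² + ΔN²) = √(155.8² + 523.2²) = 545.9 m.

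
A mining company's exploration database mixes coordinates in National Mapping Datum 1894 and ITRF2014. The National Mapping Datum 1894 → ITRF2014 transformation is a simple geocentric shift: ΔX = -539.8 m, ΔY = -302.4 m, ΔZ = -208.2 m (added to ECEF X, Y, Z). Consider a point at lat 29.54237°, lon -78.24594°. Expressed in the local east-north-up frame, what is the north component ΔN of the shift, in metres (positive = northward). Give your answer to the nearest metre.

ΔN = -273 m

At φ = 29.54237°, λ = -78.24594°: sin φ = 0.493067, cos φ = 0.869991, sin λ = -0.979031, cos λ = 0.203711.
ΔN = −sin φ cos λ·ΔX − sin φ sin λ·ΔY + cos φ·ΔZ = −(0.493067)(0.203711)(-539.8) − (0.493067)(-0.979031)(-302.4) + (0.869991)(-208.2) = -272.89 m.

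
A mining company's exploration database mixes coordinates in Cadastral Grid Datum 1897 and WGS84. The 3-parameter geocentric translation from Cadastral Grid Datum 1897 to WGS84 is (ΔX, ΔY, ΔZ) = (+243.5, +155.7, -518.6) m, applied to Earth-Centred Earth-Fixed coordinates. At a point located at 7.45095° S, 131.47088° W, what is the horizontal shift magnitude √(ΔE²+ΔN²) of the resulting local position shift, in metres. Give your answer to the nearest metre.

556 m

At φ = -7.45095°, λ = -131.47088°: sin φ = -0.129677, cos φ = 0.991556, sin λ = -0.749292, cos λ = -0.662239.
ΔE = −sin λ·ΔX + cos λ·ΔY = −(-0.749292)·(243.5) + (-0.662239)·(155.7) = 79.34 m.
ΔN = −sin φ cos λ·ΔX − sin φ sin λ·ΔY + cos φ·ΔZ = −(-0.129677)(-0.662239)(243.5) − (-0.129677)(-0.749292)(155.7) + (0.991556)(-518.6) = -550.26 m.
Horizontal magnitude = √(ΔE² + ΔN²) = √(79.34² + (-550.26)²) = 555.95 m.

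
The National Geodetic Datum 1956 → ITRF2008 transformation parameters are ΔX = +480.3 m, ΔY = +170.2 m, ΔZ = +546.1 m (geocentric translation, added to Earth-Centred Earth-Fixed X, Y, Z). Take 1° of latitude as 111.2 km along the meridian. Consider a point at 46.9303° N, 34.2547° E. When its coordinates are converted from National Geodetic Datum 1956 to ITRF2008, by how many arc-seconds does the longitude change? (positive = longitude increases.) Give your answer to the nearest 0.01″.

Δλ = -6.15″

sin φ = 0.730524, cos φ = 0.682888, sin λ = 0.562873, cos λ = 0.826544.
East component: ΔE = −sin λ·ΔX + cos λ·ΔY = −(0.562873)(480.3) + (0.826544)(170.2) = -129.67 m.
1° of latitude spans 111200 m; at latitude φ, 1° of longitude spans that × cos φ = 75937.1 m, so Δλ = -129.67 / 75937.1 × 3600 = -6.147″.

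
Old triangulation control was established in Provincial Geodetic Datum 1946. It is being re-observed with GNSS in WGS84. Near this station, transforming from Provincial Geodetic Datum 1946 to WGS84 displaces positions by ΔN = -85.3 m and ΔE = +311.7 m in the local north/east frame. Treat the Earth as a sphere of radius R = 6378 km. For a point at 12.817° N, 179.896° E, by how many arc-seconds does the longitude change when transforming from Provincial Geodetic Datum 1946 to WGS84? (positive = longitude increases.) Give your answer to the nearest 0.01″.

Δλ = 10.34″

At latitude 12.817°, cos φ = 0.975084.
One radian of longitude at latitude φ spans R cos φ, so Δλ = ΔE / (R cos φ) = 311.7 / (6378000 × 0.975084) = 5.0120e-05 rad = 10.338″.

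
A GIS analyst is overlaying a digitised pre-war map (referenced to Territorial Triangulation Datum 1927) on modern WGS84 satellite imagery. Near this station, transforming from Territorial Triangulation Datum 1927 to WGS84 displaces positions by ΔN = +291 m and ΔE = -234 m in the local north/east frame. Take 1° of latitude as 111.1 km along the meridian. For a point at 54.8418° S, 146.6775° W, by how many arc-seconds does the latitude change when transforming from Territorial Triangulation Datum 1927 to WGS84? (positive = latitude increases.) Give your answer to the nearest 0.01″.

Δφ = 9.43″

1° of latitude = 111.1 km, so Δφ = 291.0 / 111100 = 0.0026193° = 9.429″.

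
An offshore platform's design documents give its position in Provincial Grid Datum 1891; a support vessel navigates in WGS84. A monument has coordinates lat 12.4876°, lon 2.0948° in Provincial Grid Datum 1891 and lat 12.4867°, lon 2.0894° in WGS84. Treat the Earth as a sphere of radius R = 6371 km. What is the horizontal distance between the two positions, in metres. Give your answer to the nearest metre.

Δφ = 12.4867° − 12.4876° = -0.0009°; Δλ = 2.0894° − 2.0948° = -0.0054°.
1° along a meridian = πR/180 = 111195 m.
ΔN = Δφ × 111195 = -100.1 m; ΔE = Δλ × 111195 × cos(12.4876°) = -0.0054 × 111195 × 0.976343 = -586.2 m.
Distance = √(ΔE² + ΔN²) = √((-586.2)² + (-100.1)²) = 594.7 m.

595 m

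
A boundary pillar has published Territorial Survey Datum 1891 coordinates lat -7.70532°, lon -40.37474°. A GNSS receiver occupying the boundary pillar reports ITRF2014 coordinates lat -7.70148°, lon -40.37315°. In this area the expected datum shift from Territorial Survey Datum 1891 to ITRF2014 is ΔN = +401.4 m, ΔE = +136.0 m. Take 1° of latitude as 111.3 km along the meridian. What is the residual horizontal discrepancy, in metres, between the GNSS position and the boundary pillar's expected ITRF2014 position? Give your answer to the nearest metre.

Observed coordinate differences: Δφ = +0.00384°, Δλ = +0.00159°.
Converting to metres (1° lat = 111300 m, cos φ = 0.990971): observed ΔN = 427.4 m, observed ΔE = 175.4 m.
Subtracting the expected shift leaves a residual of 427.4 − (401.4) = 26.0 m north and 175.4 − (136.0) = 39.4 m east.
Residual distance = √(26.0² + 39.4²) = 47.2 m.

47 m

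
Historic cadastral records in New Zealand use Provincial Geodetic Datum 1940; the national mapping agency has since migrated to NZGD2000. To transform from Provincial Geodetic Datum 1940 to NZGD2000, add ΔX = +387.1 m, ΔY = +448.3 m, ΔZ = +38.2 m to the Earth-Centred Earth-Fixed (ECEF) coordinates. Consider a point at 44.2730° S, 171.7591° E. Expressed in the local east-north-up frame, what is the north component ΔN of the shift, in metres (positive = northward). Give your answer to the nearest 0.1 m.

ΔN = -195.2 m

The local north axis is (−sin φ cos λ, −sin φ sin λ, cos φ), giving ΔN = -267.436 + 44.857 + 27.352 = -195.23 m.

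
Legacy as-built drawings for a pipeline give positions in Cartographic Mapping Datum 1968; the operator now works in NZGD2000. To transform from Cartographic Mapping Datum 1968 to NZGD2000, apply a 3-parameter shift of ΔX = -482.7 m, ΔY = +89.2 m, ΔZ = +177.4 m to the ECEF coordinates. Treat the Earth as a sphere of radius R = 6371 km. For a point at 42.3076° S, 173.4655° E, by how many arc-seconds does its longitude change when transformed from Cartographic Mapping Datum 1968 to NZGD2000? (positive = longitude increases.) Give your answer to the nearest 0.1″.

Δλ = -1.5″

sin φ = -0.673111, cos φ = 0.739542, sin λ = 0.113801, cos λ = -0.993504.
East component: ΔE = −sin λ·ΔX + cos λ·ΔY = −(0.113801)(-482.7) + (-0.993504)(89.2) = -33.69 m.
1° of latitude spans πR/180 = 111195 m; at latitude φ, 1° of longitude spans that × cos φ = 82233.3 m, so Δλ = -33.69 / 82233.3 × 3600 = -1.475″.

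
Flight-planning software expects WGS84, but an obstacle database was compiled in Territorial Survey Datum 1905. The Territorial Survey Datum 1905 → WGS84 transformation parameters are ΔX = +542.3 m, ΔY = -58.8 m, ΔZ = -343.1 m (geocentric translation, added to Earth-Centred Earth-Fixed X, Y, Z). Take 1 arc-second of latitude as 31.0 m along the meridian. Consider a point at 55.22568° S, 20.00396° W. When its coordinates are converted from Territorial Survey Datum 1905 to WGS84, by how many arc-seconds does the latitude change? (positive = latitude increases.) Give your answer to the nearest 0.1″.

Δφ = 7.7″

sin φ = -0.821405, cos φ = 0.570345, sin λ = -0.342085, cos λ = 0.939669.
North component: ΔN = −sin φ cos λ·ΔX − sin φ sin λ·ΔY + cos φ·ΔZ = −(-0.821405)(0.939669)(542.3) − (-0.821405)(-0.342085)(-58.8) + (0.570345)(-343.1) = 239.41 m.
1° of latitude spans 3600 × 31.00 = 111600 m, so Δφ = 239.41 / 111600 × 3600 = 7.723″.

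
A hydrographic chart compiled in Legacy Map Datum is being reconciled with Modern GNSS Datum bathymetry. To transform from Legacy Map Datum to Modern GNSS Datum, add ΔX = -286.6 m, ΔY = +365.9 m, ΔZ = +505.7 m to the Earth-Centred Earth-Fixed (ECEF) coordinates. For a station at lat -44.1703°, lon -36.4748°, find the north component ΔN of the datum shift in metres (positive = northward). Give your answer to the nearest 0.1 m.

ΔN = 50.6 m

The local north axis is (−sin φ cos λ, −sin φ sin λ, cos φ), giving ΔN = -160.583 − 151.564 + 362.724 = 50.58 m.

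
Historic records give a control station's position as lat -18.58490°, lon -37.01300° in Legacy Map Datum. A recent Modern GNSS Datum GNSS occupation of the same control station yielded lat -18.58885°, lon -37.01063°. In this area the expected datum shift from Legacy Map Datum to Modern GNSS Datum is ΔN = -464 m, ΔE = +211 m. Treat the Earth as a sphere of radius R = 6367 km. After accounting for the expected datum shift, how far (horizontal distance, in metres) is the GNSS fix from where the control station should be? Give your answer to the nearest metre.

46 m

Observed coordinate differences: Δφ = -0.00395°, Δλ = +0.00237°.
Converting to metres (1° lat = 111125 m, cos φ = 0.947852): observed ΔN = -438.9 m, observed ΔE = 249.6 m.
Subtracting the expected shift leaves a residual of -438.9 − (-464) = 25.1 m north and 249.6 − (211) = 38.6 m east.
Residual distance = √(25.1² + 38.6²) = 46.0 m.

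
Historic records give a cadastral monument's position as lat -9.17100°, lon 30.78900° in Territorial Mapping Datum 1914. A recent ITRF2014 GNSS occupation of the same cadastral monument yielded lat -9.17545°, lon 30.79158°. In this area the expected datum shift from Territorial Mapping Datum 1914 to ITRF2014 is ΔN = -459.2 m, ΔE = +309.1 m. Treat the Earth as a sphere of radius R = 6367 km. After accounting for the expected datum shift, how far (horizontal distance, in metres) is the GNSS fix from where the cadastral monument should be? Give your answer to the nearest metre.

44 m

Observed coordinate differences: Δφ = -0.00445°, Δλ = +0.00258°.
Converting to metres (1° lat = 111125 m, cos φ = 0.987217): observed ΔN = -494.5 m, observed ΔE = 283.0 m.
Subtracting the expected shift leaves a residual of -494.5 − (-459.2) = -35.3 m north and 283.0 − (309.1) = -26.1 m east.
Residual distance = √((-35.3)² + (-26.1)²) = 43.9 m.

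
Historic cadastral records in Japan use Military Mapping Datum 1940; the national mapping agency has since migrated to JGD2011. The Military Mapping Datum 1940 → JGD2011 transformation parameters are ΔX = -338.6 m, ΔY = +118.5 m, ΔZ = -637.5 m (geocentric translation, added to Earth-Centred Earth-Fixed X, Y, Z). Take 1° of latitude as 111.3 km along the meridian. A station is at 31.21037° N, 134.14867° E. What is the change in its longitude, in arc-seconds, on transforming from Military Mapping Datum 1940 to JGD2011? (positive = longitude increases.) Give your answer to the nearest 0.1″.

Δλ = 6.1″

sin φ = 0.518182, cos φ = 0.855270, sin λ = 0.717535, cos λ = -0.696523.
East component: ΔE = −sin λ·ΔX + cos λ·ΔY = −(0.717535)(-338.6) + (-0.696523)(118.5) = 160.42 m.
1° of latitude spans 111300 m; at latitude φ, 1° of longitude spans that × cos φ = 95191.6 m, so Δλ = 160.42 / 95191.6 × 3600 = 6.067″.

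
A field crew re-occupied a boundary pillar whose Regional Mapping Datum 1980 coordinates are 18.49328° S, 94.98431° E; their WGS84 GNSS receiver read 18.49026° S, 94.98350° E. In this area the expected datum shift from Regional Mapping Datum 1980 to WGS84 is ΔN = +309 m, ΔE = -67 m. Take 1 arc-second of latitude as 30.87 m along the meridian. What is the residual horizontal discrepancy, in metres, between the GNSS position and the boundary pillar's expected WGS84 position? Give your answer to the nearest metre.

32 m

Observed coordinate differences: Δφ = +0.00302°, Δλ = -0.00081°.
Converting to metres (1° lat = 111132 m, cos φ = 0.948361): observed ΔN = 335.6 m, observed ΔE = -85.4 m.
Subtracting the expected shift leaves a residual of 335.6 − (309) = 26.6 m north and -85.4 − (-67) = -18.4 m east.
Residual distance = √(26.6² + (-18.4)²) = 32.3 m.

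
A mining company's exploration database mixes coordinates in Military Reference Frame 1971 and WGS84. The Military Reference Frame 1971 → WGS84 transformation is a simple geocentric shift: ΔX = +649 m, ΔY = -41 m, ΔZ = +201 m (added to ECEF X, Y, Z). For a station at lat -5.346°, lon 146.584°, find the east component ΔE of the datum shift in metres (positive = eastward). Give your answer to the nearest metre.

The local east axis at (φ, λ) is (−sin λ, cos λ, 0), so ΔE = −sin(146.584°)·649 + cos(146.584°)·(-41) = -323.19 m.

ΔE = -323 m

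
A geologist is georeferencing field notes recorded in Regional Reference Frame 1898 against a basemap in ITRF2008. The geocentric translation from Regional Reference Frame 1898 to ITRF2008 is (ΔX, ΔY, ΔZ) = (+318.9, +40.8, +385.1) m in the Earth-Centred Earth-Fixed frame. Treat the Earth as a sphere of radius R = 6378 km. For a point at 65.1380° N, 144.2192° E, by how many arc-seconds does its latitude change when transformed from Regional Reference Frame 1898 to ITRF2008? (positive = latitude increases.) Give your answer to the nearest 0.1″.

sin φ = 0.907323, cos φ = 0.420434, sin λ = 0.584686, cos λ = -0.811260.
North component: ΔN = −sin φ cos λ·ΔX − sin φ sin λ·ΔY + cos φ·ΔZ = −(0.907323)(-0.811260)(318.9) − (0.907323)(0.584686)(40.8) + (0.420434)(385.1) = 375.00 m.
1° of latitude spans πR/180 = 111317 m, so Δφ = 375.00 / 111317 × 3600 = 12.127″.

Δφ = 12.1″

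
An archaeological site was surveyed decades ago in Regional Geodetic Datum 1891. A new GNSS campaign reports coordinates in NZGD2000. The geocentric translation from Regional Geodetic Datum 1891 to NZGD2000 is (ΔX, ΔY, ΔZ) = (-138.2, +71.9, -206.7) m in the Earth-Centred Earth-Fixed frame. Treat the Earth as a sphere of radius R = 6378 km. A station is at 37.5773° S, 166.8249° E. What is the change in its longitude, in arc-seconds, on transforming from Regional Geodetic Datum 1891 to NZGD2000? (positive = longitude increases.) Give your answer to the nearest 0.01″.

sin φ = -0.609831, cos φ = 0.792531, sin λ = 0.227928, cos λ = -0.973678.
East component: ΔE = −sin λ·ΔX + cos λ·ΔY = −(0.227928)(-138.2) + (-0.973678)(71.9) = -38.51 m.
1° of latitude spans πR/180 = 111317 m; at latitude φ, 1° of longitude spans that × cos φ = 88222.3 m, so Δλ = -38.51 / 88222.3 × 3600 = -1.571″.

Δλ = -1.57″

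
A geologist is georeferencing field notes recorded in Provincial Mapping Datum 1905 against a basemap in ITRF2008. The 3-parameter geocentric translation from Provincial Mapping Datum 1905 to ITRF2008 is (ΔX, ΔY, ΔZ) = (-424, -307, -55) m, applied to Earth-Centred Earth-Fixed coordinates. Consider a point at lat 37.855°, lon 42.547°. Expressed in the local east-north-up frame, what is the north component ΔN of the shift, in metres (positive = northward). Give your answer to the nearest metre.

The local north axis is (−sin φ cos λ, −sin φ sin λ, cos φ), giving ΔN = 191.691 + 127.392 − 43.426 = 275.66 m.

ΔN = 276 m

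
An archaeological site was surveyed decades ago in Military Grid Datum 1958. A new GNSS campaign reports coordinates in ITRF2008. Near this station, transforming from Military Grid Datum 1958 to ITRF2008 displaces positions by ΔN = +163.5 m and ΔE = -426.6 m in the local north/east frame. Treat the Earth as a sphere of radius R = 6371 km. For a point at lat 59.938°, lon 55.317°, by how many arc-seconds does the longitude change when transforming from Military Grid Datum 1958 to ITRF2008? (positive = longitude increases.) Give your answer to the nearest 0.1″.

Δλ = -27.6″

At latitude 59.938°, cos φ = 0.500937.
One radian of longitude at latitude φ spans R cos φ, so Δλ = ΔE / (R cos φ) = -426.6 / (6371000 × 0.500937) = -1.3367e-04 rad = -27.571″.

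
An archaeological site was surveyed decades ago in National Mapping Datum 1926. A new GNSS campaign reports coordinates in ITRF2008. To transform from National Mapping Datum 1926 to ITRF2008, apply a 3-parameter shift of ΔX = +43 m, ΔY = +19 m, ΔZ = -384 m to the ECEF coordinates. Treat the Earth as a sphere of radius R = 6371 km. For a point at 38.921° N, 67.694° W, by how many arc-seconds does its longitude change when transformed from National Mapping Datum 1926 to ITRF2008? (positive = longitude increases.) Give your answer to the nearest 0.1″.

sin φ = 0.628248, cos φ = 0.778013, sin λ = -0.925170, cos λ = 0.379553.
East component: ΔE = −sin λ·ΔX + cos λ·ΔY = −(-0.925170)(43) + (0.379553)(19) = 46.99 m.
1° of latitude spans πR/180 = 111195 m; at latitude φ, 1° of longitude spans that × cos φ = 86511.1 m, so Δλ = 46.99 / 86511.1 × 3600 = 1.956″.

Δλ = 2.0″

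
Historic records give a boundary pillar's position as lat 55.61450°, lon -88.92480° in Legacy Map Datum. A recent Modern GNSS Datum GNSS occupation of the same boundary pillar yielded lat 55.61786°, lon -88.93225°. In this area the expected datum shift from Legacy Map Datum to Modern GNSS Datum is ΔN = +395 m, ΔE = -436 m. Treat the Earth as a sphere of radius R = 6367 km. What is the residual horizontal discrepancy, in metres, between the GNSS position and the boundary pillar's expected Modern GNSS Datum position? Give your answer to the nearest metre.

38 m

Observed coordinate differences: Δφ = +0.00336°, Δλ = -0.00745°.
Converting to metres (1° lat = 111125 m, cos φ = 0.564758): observed ΔN = 373.4 m, observed ΔE = -467.6 m.
Subtracting the expected shift leaves a residual of 373.4 − (395) = -21.6 m north and -467.6 − (-436) = -31.6 m east.
Residual distance = √((-21.6)² + (-31.6)²) = 38.2 m.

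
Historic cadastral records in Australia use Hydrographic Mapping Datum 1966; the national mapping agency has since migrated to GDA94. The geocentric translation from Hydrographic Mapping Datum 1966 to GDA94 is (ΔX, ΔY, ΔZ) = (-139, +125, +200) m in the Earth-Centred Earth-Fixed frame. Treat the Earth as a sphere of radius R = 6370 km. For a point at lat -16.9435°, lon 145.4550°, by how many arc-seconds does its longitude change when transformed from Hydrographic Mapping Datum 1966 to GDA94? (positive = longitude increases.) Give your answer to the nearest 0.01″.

sin φ = -0.291429, cos φ = 0.956593, sin λ = 0.567053, cos λ = -0.823681.
East component: ΔE = −sin λ·ΔX + cos λ·ΔY = −(0.567053)(-139) + (-0.823681)(125) = -24.14 m.
1° of latitude spans πR/180 = 111177 m; at latitude φ, 1° of longitude spans that × cos φ = 106351.5 m, so Δλ = -24.14 / 106351.5 × 3600 = -0.817″.

Δλ = -0.82″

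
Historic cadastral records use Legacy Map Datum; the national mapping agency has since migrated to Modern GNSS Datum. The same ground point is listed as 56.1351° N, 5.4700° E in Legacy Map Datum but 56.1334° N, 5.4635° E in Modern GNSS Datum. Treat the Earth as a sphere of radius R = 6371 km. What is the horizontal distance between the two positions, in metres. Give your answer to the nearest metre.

Δφ = 56.1334° − 56.1351° = -0.0017°; Δλ = 5.4635° − 5.4700° = -0.0065°.
1° along a meridian = πR/180 = 111195 m.
ΔN = Δφ × 111195 = -189.0 m; ΔE = Δλ × 111195 × cos(56.1351°) = -0.0065 × 111195 × 0.557237 = -402.8 m.
Distance = √(ΔE² + ΔN²) = √((-402.8)² + (-189.0)²) = 444.9 m.

445 m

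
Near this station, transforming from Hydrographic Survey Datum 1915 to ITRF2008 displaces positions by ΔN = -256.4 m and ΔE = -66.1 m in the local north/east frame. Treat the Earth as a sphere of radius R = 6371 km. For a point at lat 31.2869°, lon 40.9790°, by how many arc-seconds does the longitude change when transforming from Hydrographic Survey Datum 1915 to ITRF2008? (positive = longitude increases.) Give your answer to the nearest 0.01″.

Δλ = -2.50″

At latitude 31.2869°, cos φ = 0.854578.
One radian of longitude at latitude φ spans R cos φ, so Δλ = ΔE / (R cos φ) = -66.1 / (6371000 × 0.854578) = -1.2141e-05 rad = -2.504″.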